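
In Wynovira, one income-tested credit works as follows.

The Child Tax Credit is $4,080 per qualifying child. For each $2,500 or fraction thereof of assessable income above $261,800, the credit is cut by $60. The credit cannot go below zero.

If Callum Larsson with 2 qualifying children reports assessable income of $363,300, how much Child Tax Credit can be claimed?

$5,700

Child Tax Credit: base = 2 × $4,080 = $8,160. income exceeds $261,800 by $101,500, which is 41 full-or-partial $2,500 increments; reduction = 41 × $60 = $2,460, leaving $5,700.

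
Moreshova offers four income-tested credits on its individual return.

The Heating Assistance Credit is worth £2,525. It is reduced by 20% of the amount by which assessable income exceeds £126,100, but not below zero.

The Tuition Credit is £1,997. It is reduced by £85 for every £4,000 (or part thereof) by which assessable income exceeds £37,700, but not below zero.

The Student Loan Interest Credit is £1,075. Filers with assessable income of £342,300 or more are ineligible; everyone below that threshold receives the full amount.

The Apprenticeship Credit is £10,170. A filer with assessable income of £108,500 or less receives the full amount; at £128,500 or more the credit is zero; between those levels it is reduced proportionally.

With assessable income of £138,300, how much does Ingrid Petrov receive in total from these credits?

Heating Assistance Credit: 20% of the £12,200 excess over £126,100 is £2,440; credit = £2,525 − £2,440 = £85.
Tuition Credit: income exceeds £37,700 by £100,600 → 26 increments × £85 = £2,210 ≥ base, so the credit is £0.
Student Loan Interest Credit: £138,300 is below the £342,300 cutoff, so the full £1,075 applies.
Apprenticeship Credit: £138,300 is at or above £128,500, so the credit is £0.
Total: £85 + £0 + £1,075 + £0 = £1,160.

£1,160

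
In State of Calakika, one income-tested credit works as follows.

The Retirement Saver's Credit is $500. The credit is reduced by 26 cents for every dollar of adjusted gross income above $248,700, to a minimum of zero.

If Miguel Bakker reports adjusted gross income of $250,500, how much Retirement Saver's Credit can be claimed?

Retirement Saver's Credit: 26% of the $1,800 excess over $248,700 is $468; credit = $500 − $468 = $32.

$32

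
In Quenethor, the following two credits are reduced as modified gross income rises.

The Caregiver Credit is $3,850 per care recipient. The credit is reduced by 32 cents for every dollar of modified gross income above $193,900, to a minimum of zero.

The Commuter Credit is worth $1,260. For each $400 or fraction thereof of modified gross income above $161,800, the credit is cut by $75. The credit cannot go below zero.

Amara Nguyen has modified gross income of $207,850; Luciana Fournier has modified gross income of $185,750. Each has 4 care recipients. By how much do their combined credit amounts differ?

Amara ($207,850): Caregiver Credit: base = 4 × $3,850 = $15,400. 32% of the $13,950 excess over $193,900 is $4,464; credit = $15,400 − $4,464 = $10,936. Commuter Credit: income exceeds $161,800 by $46,050 → 116 increments × $75 = $8,700 ≥ base, so the credit is $0. total $10,936 + $0 = $10,936
Luciana ($185,750): Caregiver Credit: base = 4 × $3,850 = $15,400. $185,750 is at or below the $193,900 threshold, so the full $15,400 applies. Commuter Credit: income exceeds $161,800 by $23,950 → 60 increments × $75 = $4,500 ≥ base, so the credit is $0. total $15,400 + $0 = $15,400
Difference: |$10,936 − $15,400| = $4,464.

$4,464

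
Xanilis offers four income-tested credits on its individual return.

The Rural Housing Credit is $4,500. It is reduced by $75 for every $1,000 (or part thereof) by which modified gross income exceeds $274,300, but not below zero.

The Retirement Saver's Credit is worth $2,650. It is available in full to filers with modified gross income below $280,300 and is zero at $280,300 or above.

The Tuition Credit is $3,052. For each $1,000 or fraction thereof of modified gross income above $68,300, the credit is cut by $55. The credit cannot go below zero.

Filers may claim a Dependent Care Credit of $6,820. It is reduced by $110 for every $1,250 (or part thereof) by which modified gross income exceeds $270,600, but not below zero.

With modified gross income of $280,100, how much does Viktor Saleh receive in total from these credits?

Rural Housing Credit: income exceeds $274,300 by $5,800, which is 6 full-or-partial $1,000 increments; reduction = 6 × $75 = $450, leaving $4,050.
Retirement Saver's Credit: $280,100 is below the $280,300 cutoff, so the full $2,650 applies.
Tuition Credit: income exceeds $68,300 by $211,800 → 212 increments × $55 = $11,660 ≥ base, so the credit is $0.
Dependent Care Credit: income exceeds $270,600 by $9,500, which is 8 full-or-partial $1,250 increments; reduction = 8 × $110 = $880, leaving $5,940.
Total: $4,050 + $2,650 + $0 + $5,940 = $12,640.

$12,640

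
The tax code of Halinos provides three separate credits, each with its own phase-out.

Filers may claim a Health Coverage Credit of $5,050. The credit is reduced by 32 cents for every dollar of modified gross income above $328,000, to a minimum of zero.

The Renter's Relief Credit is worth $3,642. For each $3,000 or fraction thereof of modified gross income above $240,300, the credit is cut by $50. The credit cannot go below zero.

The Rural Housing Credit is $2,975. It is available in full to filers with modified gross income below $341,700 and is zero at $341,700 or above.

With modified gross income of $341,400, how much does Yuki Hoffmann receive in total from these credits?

$5,679

Health Coverage Credit: 32% of the $13,400 excess over $328,000 is $4,288; credit = $5,050 − $4,288 = $762.
Renter's Relief Credit: income exceeds $240,300 by $101,100, which is 34 full-or-partial $3,000 increments; reduction = 34 × $50 = $1,700, leaving $1,942.
Rural Housing Credit: $341,400 is below the $341,700 cutoff, so the full $2,975 applies.
Total: $762 + $1,942 + $2,975 = $5,679.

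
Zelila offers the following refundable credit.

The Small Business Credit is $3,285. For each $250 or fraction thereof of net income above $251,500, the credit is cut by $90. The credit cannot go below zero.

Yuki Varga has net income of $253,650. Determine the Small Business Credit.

$2,475

Small Business Credit: income exceeds $251,500 by $2,150, which is 9 full-or-partial $250 increments; reduction = 9 × $90 = $810, leaving $2,475.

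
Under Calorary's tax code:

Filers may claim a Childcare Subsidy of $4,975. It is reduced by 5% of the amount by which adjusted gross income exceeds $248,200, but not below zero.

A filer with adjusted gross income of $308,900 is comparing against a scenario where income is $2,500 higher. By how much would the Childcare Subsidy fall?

$125

At $308,900 — 5% of the $60,700 excess over $248,200 is $3,035; credit = $4,975 − $3,035 = $1,940.
At $311,400 — 5% of the $63,200 excess over $248,200 is $3,160; credit = $4,975 − $3,160 = $1,815.
Lost: $1,940 − $1,815 = $125.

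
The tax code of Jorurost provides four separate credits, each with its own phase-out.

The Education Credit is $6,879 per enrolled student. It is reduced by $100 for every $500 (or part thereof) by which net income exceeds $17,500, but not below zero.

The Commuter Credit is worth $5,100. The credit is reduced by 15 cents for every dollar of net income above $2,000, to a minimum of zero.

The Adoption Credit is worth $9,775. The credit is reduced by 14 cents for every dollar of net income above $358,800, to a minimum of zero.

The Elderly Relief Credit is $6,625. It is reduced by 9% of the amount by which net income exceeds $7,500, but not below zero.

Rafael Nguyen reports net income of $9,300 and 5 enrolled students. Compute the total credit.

$54,638

Education Credit: base = 5 × $6,879 = $34,395. $9,300 is at or below the $17,500 threshold, so the full $34,395 applies.
Commuter Credit: 15% of the $7,300 excess over $2,000 is $1,095; credit = $5,100 − $1,095 = $4,005.
Adoption Credit: $9,300 is at or below the $358,800 threshold, so the full $9,775 applies.
Elderly Relief Credit: 9% of the $1,800 excess over $7,500 is $162; credit = $6,625 − $162 = $6,463.
Total: $34,395 + $4,005 + $9,775 + $6,463 = $54,638.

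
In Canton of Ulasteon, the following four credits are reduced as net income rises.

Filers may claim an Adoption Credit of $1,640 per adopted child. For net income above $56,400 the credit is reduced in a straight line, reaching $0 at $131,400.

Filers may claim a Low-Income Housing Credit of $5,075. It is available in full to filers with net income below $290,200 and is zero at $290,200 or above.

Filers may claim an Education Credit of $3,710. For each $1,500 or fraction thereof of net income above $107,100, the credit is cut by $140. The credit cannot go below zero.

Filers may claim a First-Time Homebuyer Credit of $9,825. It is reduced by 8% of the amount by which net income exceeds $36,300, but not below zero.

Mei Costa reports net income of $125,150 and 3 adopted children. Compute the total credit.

$10,092

Adoption Credit: base = 3 × $1,640 = $4,920. $125,150 is $68,750 into a $75,000 phase-out range, leaving 6,250/75,000 of the credit: $4,920 × 6,250/75,000 = $410.
Low-Income Housing Credit: $125,150 is below the $290,200 cutoff, so the full $5,075 applies.
Education Credit: income exceeds $107,100 by $18,050, which is 13 full-or-partial $1,500 increments; reduction = 13 × $140 = $1,820, leaving $1,890.
First-Time Homebuyer Credit: 8% of the $88,850 excess over $36,300 is $7,108; credit = $9,825 − $7,108 = $2,717.
Total: $410 + $5,075 + $1,890 + $2,717 = $10,092.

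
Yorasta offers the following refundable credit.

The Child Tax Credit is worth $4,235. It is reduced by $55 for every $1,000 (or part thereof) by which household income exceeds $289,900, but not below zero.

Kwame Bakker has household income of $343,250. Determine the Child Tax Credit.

$1,265

Child Tax Credit: income exceeds $289,900 by $53,350, which is 54 full-or-partial $1,000 increments; reduction = 54 × $55 = $2,970, leaving $1,265.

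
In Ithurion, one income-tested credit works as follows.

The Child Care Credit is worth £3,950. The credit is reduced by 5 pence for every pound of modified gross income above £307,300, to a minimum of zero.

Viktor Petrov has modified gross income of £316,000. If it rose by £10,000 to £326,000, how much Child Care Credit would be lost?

£500

At £316,000 — 5% of the £8,700 excess over £307,300 is £435; credit = £3,950 − £435 = £3,515.
At £326,000 — 5% of the £18,700 excess over £307,300 is £935; credit = £3,950 − £935 = £3,015.
Lost: £3,515 − £3,015 = £500.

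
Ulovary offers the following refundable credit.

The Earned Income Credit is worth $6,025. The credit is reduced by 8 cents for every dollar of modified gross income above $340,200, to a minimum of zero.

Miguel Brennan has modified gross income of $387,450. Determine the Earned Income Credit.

$2,245

Earned Income Credit: 8% of the $47,250 excess over $340,200 is $3,780; credit = $6,025 − $3,780 = $2,245.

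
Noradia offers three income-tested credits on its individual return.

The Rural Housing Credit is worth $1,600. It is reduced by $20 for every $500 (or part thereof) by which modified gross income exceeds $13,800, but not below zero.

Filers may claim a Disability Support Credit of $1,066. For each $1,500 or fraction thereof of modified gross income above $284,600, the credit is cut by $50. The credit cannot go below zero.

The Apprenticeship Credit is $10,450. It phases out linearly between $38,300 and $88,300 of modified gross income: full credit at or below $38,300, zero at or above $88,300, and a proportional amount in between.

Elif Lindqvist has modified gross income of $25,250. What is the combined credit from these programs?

$12,656

Rural Housing Credit: income exceeds $13,800 by $11,450, which is 23 full-or-partial $500 increments; reduction = 23 × $20 = $460, leaving $1,140.
Disability Support Credit: $25,250 is at or below the $284,600 threshold, so the full $1,066 applies.
Apprenticeship Credit: $25,250 is at or below the $38,300 threshold, so the full $10,450 applies.
Total: $1,140 + $1,066 + $10,450 = $12,656.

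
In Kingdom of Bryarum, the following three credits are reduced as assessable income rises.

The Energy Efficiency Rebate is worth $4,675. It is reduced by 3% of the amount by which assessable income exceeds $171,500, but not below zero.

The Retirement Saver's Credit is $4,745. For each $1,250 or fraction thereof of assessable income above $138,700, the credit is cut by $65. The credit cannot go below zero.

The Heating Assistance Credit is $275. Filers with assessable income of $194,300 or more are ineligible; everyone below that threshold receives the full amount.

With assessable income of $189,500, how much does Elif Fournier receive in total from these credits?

Energy Efficiency Rebate: 3% of the $18,000 excess over $171,500 is $540; credit = $4,675 − $540 = $4,135.
Retirement Saver's Credit: income exceeds $138,700 by $50,800, which is 41 full-or-partial $1,250 increments; reduction = 41 × $65 = $2,665, leaving $2,080.
Heating Assistance Credit: $189,500 is below the $194,300 cutoff, so the full $275 applies.
Total: $4,135 + $2,080 + $275 = $6,490.

$6,490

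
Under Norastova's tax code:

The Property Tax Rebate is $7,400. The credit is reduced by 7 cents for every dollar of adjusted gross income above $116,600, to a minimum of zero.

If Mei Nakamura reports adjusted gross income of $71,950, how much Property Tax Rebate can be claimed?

Property Tax Rebate: $71,950 is at or below the $116,600 threshold, so the full $7,400 applies.

$7,400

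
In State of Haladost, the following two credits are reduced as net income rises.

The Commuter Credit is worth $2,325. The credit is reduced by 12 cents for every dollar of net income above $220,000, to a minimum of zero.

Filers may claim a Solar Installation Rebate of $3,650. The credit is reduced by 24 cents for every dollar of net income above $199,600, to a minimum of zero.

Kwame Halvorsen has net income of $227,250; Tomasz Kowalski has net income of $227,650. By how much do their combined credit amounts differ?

Kwame ($227,250): Commuter Credit: 12% of the $7,250 excess over $220,000 is $870; credit = $2,325 − $870 = $1,455. Solar Installation Rebate: 24% of the $27,650 excess over $199,600 is $6,636 ≥ base, so the credit is $0. total $1,455 + $0 = $1,455
Tomasz ($227,650): Commuter Credit: 12% of the $7,650 excess over $220,000 is $918; credit = $2,325 − $918 = $1,407. Solar Installation Rebate: 24% of the $28,050 excess over $199,600 is $6,732 ≥ base, so the credit is $0. total $1,407 + $0 = $1,407
Difference: |$1,455 − $1,407| = $48.

$48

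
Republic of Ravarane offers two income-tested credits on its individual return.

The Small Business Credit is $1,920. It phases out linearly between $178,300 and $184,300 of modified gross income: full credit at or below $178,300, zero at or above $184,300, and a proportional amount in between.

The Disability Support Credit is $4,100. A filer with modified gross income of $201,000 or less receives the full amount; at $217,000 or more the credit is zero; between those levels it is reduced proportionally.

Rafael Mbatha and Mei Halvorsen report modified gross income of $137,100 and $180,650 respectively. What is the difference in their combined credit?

Rafael ($137,100): Small Business Credit: $137,100 is at or below the $178,300 threshold, so the full $1,920 applies. Disability Support Credit: $137,100 is at or below the $201,000 threshold, so the full $4,100 applies. total $1,920 + $4,100 = $6,020
Mei ($180,650): Small Business Credit: $180,650 is $2,350 into a $6,000 phase-out range, leaving 3,650/6,000 of the credit: $1,920 × 3,650/6,000 = $1,168. Disability Support Credit: $180,650 is at or below the $201,000 threshold, so the full $4,100 applies. total $1,168 + $4,100 = $5,268
Difference: |$6,020 − $5,268| = $752.

$752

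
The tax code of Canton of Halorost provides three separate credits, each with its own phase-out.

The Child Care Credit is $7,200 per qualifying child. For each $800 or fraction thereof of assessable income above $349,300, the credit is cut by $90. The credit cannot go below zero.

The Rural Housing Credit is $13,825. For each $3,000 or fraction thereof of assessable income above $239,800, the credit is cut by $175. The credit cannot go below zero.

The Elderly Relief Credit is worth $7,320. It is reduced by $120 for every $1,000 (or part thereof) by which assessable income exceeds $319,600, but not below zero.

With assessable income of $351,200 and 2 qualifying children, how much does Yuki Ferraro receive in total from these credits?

$24,785

Child Care Credit: base = 2 × $7,200 = $14,400. income exceeds $349,300 by $1,900, which is 3 full-or-partial $800 increments; reduction = 3 × $90 = $270, leaving $14,130.
Rural Housing Credit: income exceeds $239,800 by $111,400, which is 38 full-or-partial $3,000 increments; reduction = 38 × $175 = $6,650, leaving $7,175.
Elderly Relief Credit: income exceeds $319,600 by $31,600, which is 32 full-or-partial $1,000 increments; reduction = 32 × $120 = $3,840, leaving $3,480.
Total: $14,130 + $7,175 + $3,480 = $24,785.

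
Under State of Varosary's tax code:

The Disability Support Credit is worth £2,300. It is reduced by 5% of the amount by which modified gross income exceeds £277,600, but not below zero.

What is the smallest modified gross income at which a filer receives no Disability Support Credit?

£323,600

The credit falls by 5% of each pound above £277,600, so it reaches zero when the excess is £2,300 / 5% = £46,000: income = £277,600 + £46,000 = £323,600.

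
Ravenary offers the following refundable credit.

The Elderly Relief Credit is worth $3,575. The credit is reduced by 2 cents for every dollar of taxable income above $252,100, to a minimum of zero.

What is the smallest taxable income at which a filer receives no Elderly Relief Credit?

$430,850

The credit falls by 2% of each dollar above $252,100, so it reaches zero when the excess is $3,575 / 2% = $178,750: income = $252,100 + $178,750 = $430,850.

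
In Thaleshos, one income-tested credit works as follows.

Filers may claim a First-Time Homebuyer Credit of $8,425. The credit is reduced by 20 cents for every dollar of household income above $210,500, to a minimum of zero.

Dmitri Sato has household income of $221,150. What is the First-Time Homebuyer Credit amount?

First-Time Homebuyer Credit: 20% of the $10,650 excess over $210,500 is $2,130; credit = $8,425 − $2,130 = $6,295.

$6,295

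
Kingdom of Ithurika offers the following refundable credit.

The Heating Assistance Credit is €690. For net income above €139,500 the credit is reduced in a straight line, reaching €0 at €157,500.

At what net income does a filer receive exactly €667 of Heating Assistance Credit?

€667 is 667/690 of the full €690, so 23/690 of the €18,000 range has been used: income = €139,500 + €18,000 × 23/690 = €140,100.

€140,100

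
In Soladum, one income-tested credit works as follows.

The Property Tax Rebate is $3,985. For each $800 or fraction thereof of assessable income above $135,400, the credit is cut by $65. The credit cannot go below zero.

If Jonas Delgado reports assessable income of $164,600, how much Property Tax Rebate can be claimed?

$1,580

Property Tax Rebate: income exceeds $135,400 by $29,200, which is 37 full-or-partial $800 increments; reduction = 37 × $65 = $2,405, leaving $1,580.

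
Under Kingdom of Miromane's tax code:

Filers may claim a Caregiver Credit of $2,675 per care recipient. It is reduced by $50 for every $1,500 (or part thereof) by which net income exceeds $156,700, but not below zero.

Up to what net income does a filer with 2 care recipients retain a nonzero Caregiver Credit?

Full credit = 2 × $2,675 = $5,350.
After 106 increments the reduction is 106 × $50 = $5,300, leaving $50; one more increment wipes it out. Increment 106 ends at excess 106 × $1,500 = $159,000, so the highest qualifying income is $156,700 + $159,000 = $315,700.

$315,700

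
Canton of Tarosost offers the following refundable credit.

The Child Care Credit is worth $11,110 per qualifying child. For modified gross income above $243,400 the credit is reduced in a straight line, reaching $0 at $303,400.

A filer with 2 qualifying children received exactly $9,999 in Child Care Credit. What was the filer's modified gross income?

$276,400

Full credit = 2 × $11,110 = $22,220.
$9,999 is 9,999/22,220 of the full $22,220, so 12,221/22,220 of the $60,000 range has been used: income = $243,400 + $60,000 × 12,221/22,220 = $276,400.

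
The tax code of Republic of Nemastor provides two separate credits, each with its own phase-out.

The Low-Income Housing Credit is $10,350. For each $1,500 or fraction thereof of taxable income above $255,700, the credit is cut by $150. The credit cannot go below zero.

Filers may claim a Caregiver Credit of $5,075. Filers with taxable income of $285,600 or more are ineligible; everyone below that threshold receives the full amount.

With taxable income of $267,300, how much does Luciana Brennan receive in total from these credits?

$14,225

Low-Income Housing Credit: income exceeds $255,700 by $11,600, which is 8 full-or-partial $1,500 increments; reduction = 8 × $150 = $1,200, leaving $9,150.
Caregiver Credit: $267,300 is below the $285,600 cutoff, so the full $5,075 applies.
Total: $9,150 + $5,075 = $14,225.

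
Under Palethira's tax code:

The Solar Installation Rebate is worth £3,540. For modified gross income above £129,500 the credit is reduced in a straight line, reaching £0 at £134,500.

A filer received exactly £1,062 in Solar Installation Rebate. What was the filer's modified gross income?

£133,000

£1,062 is 1,062/3,540 of the full £3,540, so 2,478/3,540 of the £5,000 range has been used: income = £129,500 + £5,000 × 2,478/3,540 = £133,000.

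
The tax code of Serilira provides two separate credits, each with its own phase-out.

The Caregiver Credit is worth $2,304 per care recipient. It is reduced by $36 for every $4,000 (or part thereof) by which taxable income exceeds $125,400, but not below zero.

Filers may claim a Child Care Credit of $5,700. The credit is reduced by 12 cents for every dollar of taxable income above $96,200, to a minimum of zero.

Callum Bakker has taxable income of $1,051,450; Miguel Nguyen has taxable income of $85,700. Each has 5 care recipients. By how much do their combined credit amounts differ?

Callum ($1,051,450): Caregiver Credit: base = 5 × $2,304 = $11,520. income exceeds $125,400 by $926,050, which is 232 full-or-partial $4,000 increments; reduction = 232 × $36 = $8,352, leaving $3,168. Child Care Credit: 12% of the $955,250 excess over $96,200 is $114,630 ≥ base, so the credit is $0. total $3,168 + $0 = $3,168
Miguel ($85,700): Caregiver Credit: base = 5 × $2,304 = $11,520. $85,700 is at or below the $125,400 threshold, so the full $11,520 applies. Child Care Credit: $85,700 is at or below the $96,200 threshold, so the full $5,700 applies. total $11,520 + $5,700 = $17,220
Difference: |$3,168 − $17,220| = $14,052.

$14,052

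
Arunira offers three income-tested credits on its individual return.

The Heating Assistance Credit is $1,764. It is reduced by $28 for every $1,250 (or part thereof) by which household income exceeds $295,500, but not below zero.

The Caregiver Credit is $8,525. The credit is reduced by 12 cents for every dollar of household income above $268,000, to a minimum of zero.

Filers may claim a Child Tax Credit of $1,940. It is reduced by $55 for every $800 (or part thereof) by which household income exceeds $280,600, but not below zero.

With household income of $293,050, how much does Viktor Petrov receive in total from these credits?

$8,343

Heating Assistance Credit: $293,050 is at or below the $295,500 threshold, so the full $1,764 applies.
Caregiver Credit: 12% of the $25,050 excess over $268,000 is $3,006; credit = $8,525 − $3,006 = $5,519.
Child Tax Credit: income exceeds $280,600 by $12,450, which is 16 full-or-partial $800 increments; reduction = 16 × $55 = $880, leaving $1,060.
Total: $1,764 + $5,519 + $1,060 = $8,343.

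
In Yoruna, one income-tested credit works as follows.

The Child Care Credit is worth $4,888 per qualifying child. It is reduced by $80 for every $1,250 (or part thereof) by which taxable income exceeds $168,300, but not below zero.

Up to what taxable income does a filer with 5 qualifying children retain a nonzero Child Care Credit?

$549,550

Full credit = 5 × $4,888 = $24,440.
After 305 increments the reduction is 305 × $80 = $24,400, leaving $40; one more increment wipes it out. Increment 305 ends at excess 305 × $1,250 = $381,250, so the highest qualifying income is $168,300 + $381,250 = $549,550.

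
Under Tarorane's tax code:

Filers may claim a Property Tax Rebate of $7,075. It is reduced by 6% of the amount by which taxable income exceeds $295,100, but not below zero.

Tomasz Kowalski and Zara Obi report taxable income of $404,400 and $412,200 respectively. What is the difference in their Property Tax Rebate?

$468

Tomasz ($404,400): Property Tax Rebate: 6% of the $109,300 excess over $295,100 is $6,558; credit = $7,075 − $6,558 = $517.
Zara ($412,200): Property Tax Rebate: 6% of the $117,100 excess over $295,100 is $7,026; credit = $7,075 − $7,026 = $49.
Difference: |$517 − $49| = $468.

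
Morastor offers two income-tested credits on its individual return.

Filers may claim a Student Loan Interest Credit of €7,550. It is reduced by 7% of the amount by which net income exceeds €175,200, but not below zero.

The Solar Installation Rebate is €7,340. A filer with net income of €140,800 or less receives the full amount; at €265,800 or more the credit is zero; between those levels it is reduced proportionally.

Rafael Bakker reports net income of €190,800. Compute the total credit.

Student Loan Interest Credit: 7% of the €15,600 excess over €175,200 is €1,092; credit = €7,550 − €1,092 = €6,458.
Solar Installation Rebate: €190,800 is €50,000 into a €125,000 phase-out range, leaving 75,000/125,000 of the credit: €7,340 × 75,000/125,000 = €4,404.
Total: €6,458 + €4,404 = €10,862.

€10,862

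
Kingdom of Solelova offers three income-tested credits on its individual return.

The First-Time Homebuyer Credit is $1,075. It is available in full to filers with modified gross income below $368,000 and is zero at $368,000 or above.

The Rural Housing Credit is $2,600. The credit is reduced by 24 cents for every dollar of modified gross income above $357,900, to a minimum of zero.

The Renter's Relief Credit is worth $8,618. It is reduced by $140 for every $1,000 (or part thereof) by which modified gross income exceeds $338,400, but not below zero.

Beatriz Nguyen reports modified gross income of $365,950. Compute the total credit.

First-Time Homebuyer Credit: $365,950 is below the $368,000 cutoff, so the full $1,075 applies.
Rural Housing Credit: 24% of the $8,050 excess over $357,900 is $1,932; credit = $2,600 − $1,932 = $668.
Renter's Relief Credit: income exceeds $338,400 by $27,550, which is 28 full-or-partial $1,000 increments; reduction = 28 × $140 = $3,920, leaving $4,698.
Total: $1,075 + $668 + $4,698 = $6,441.

$6,441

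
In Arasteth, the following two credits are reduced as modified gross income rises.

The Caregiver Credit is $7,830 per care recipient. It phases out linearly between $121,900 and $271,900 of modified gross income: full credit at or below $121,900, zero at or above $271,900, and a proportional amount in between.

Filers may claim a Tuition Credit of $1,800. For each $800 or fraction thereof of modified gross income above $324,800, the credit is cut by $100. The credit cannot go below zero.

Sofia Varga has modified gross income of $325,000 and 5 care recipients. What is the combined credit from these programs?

$1,700

Caregiver Credit: base = 5 × $7,830 = $39,150. $325,000 is at or above $271,900, so the credit is $0.
Tuition Credit: income exceeds $324,800 by $200, which is 1 full-or-partial $800 increment; reduction = 1 × $100 = $100, leaving $1,700.
Total: $0 + $1,700 = $1,700.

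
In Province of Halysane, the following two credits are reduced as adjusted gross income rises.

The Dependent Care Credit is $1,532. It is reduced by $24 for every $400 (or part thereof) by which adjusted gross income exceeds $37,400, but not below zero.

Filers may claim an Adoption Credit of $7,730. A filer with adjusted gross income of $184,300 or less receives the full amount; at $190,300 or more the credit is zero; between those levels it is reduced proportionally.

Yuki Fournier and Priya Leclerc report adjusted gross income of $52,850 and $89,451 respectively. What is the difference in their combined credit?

Yuki ($52,850): Dependent Care Credit: income exceeds $37,400 by $15,450, which is 39 full-or-partial $400 increments; reduction = 39 × $24 = $936, leaving $596. Adoption Credit: $52,850 is at or below the $184,300 threshold, so the full $7,730 applies. total $596 + $7,730 = $8,326
Priya ($89,451): Dependent Care Credit: income exceeds $37,400 by $52,051 → 131 increments × $24 = $3,144 ≥ base, so the credit is $0. Adoption Credit: $89,451 is at or below the $184,300 threshold, so the full $7,730 applies. total $0 + $7,730 = $7,730
Difference: |$8,326 − $7,730| = $596.

$596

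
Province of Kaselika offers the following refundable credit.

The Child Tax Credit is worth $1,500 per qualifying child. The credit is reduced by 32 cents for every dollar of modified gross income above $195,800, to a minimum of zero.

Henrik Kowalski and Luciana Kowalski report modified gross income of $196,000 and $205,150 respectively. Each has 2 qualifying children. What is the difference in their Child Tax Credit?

Henrik ($196,000): Child Tax Credit: base = 2 × $1,500 = $3,000. 32% of the $200 excess over $195,800 is $64; credit = $3,000 − $64 = $2,936.
Luciana ($205,150): Child Tax Credit: base = 2 × $1,500 = $3,000. 32% of the $9,350 excess over $195,800 is $2,992; credit = $3,000 − $2,992 = $8.
Difference: |$2,936 − $8| = $2,928.

$2,928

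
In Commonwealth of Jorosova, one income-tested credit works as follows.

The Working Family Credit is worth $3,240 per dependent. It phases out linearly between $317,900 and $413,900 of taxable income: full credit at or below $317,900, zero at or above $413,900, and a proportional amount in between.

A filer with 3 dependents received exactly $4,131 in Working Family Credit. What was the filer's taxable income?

$373,100

Full credit = 3 × $3,240 = $9,720.
$4,131 is 4,131/9,720 of the full $9,720, so 5,589/9,720 of the $96,000 range has been used: income = $317,900 + $96,000 × 5,589/9,720 = $373,100.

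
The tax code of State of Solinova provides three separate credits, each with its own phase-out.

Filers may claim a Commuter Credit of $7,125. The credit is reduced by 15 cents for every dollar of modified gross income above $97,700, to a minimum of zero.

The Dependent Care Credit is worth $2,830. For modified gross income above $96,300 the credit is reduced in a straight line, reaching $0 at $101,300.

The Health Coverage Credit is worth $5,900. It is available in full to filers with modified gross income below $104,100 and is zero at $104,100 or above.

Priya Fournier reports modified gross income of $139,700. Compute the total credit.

Commuter Credit: 15% of the $42,000 excess over $97,700 is $6,300; credit = $7,125 − $6,300 = $825.
Dependent Care Credit: $139,700 is at or above $101,300, so the credit is $0.
Health Coverage Credit: $139,700 meets or exceeds the $104,100 cutoff, so the credit is $0.
Total: $825 + $0 + $0 = $825.

$825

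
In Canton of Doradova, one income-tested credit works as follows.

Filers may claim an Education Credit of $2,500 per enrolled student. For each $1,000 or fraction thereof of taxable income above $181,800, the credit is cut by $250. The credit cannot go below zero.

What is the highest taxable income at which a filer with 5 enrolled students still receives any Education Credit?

Full credit = 5 × $2,500 = $12,500.
After 49 increments the reduction is 49 × $250 = $12,250, leaving $250; one more increment wipes it out. Increment 49 ends at excess 49 × $1,000 = $49,000, so the highest qualifying income is $181,800 + $49,000 = $230,800.

$230,800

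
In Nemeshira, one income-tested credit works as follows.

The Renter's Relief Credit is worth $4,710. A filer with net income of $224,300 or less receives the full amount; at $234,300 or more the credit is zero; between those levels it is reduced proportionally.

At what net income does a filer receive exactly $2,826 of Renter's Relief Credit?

$2,826 is 2,826/4,710 of the full $4,710, so 1,884/4,710 of the $10,000 range has been used: income = $224,300 + $10,000 × 1,884/4,710 = $228,300.

$228,300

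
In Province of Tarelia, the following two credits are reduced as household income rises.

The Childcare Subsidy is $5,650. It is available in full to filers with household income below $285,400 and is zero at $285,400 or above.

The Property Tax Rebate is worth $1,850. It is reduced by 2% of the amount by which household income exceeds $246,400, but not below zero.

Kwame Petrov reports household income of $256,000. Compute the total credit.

$7,308

Childcare Subsidy: $256,000 is below the $285,400 cutoff, so the full $5,650 applies.
Property Tax Rebate: 2% of the $9,600 excess over $246,400 is $192; credit = $1,850 − $192 = $1,658.
Total: $5,650 + $1,658 = $7,308.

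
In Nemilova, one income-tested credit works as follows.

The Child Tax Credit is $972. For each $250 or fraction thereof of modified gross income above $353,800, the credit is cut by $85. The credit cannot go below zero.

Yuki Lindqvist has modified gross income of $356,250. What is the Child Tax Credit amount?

Child Tax Credit: income exceeds $353,800 by $2,450, which is 10 full-or-partial $250 increments; reduction = 10 × $85 = $850, leaving $122.

$122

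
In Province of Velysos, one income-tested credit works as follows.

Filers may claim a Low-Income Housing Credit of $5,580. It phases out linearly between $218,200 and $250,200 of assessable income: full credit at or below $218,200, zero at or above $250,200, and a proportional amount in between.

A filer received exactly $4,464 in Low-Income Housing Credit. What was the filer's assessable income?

$4,464 is 4,464/5,580 of the full $5,580, so 1,116/5,580 of the $32,000 range has been used: income = $218,200 + $32,000 × 1,116/5,580 = $224,600.

$224,600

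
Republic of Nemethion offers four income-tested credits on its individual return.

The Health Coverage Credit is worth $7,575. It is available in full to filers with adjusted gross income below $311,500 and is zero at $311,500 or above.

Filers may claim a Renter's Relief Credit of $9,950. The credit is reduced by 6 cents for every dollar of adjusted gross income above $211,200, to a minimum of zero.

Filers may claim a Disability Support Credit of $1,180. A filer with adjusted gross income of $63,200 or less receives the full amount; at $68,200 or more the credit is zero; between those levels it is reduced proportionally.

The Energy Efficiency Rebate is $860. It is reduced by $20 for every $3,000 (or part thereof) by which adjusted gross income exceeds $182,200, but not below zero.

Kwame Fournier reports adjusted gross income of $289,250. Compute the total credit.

$12,982

Health Coverage Credit: $289,250 is below the $311,500 cutoff, so the full $7,575 applies.
Renter's Relief Credit: 6% of the $78,050 excess over $211,200 is $4,683; credit = $9,950 − $4,683 = $5,267.
Disability Support Credit: $289,250 is at or above $68,200, so the credit is $0.
Energy Efficiency Rebate: income exceeds $182,200 by $107,050, which is 36 full-or-partial $3,000 increments; reduction = 36 × $20 = $720, leaving $140.
Total: $7,575 + $5,267 + $0 + $140 = $12,982.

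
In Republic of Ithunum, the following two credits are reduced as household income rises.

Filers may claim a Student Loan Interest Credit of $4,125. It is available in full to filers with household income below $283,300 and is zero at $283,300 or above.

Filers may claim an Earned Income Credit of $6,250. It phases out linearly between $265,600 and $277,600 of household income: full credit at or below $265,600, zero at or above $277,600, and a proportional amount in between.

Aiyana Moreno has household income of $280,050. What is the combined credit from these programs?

$4,125

Student Loan Interest Credit: $280,050 is below the $283,300 cutoff, so the full $4,125 applies.
Earned Income Credit: $280,050 is at or above $277,600, so the credit is $0.
Total: $4,125 + $0 = $4,125.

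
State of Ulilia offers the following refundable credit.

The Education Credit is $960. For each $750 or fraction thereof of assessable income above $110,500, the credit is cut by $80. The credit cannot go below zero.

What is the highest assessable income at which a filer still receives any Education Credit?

After 11 increments the reduction is 11 × $80 = $880, leaving $80; one more increment wipes it out. Increment 11 ends at excess 11 × $750 = $8,250, so the highest qualifying income is $110,500 + $8,250 = $118,750.

$118,750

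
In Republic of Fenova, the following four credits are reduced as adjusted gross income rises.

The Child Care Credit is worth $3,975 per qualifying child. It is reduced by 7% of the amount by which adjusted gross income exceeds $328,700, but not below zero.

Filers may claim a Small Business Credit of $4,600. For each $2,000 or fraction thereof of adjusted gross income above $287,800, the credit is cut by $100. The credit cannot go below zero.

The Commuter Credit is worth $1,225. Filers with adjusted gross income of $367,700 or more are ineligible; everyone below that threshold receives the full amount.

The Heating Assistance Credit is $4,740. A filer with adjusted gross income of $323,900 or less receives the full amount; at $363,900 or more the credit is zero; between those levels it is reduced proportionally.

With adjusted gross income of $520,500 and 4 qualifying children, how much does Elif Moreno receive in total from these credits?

Child Care Credit: base = 4 × $3,975 = $15,900. 7% of the $191,800 excess over $328,700 is $13,426; credit = $15,900 − $13,426 = $2,474.
Small Business Credit: income exceeds $287,800 by $232,700 → 117 increments × $100 = $11,700 ≥ base, so the credit is $0.
Commuter Credit: $520,500 meets or exceeds the $367,700 cutoff, so the credit is $0.
Heating Assistance Credit: $520,500 is at or above $363,900, so the credit is $0.
Total: $2,474 + $0 + $0 + $0 = $2,474.

$2,474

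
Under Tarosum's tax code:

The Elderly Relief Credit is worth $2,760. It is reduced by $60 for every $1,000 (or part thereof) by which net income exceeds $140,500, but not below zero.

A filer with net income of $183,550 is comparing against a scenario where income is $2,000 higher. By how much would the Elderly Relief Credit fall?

$120

At $183,550 — income exceeds $140,500 by $43,050, which is 44 full-or-partial $1,000 increments; reduction = 44 × $60 = $2,640, leaving $120.
At $185,550 — income exceeds $140,500 by $45,050 → 46 increments × $60 = $2,760 ≥ base, so the credit is $0.
Lost: $120 − $0 = $120.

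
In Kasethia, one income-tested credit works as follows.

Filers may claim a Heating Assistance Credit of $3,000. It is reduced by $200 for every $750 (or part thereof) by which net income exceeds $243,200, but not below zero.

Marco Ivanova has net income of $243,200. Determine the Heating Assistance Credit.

$3,000

Heating Assistance Credit: $243,200 is at or below the $243,200 threshold, so the full $3,000 applies.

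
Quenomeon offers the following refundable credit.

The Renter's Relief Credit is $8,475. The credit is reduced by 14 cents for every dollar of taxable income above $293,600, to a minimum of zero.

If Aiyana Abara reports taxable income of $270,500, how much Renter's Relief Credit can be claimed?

$8,475

Renter's Relief Credit: $270,500 is at or below the $293,600 threshold, so the full $8,475 applies.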